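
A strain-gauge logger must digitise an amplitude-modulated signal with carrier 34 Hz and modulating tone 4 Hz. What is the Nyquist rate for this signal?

AM sidebands sit at fc ± fm = 30 Hz and 38 Hz.
Highest-frequency component: 38 Hz.
Nyquist rate = 2 × 38 Hz = 76 Hz.

76 Hz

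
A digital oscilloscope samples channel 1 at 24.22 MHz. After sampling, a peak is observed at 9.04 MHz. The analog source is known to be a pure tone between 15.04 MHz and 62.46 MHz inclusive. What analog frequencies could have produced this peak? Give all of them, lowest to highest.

Frequencies that alias to 9.04 MHz are k·fs ± 9.04 MHz for integer k ≥ 0.
k=0: 9.04 MHz.
k=1: 15.18 MHz, 33.26 MHz.
k=2: 39.4 MHz, 57.48 MHz.
k=3: 63.62 MHz, 81.7 MHz.
Within [15.04 MHz, 62.46 MHz]: 15.18 MHz, 33.26 MHz, 39.4 MHz, 57.48 MHz.

15.18 MHz, 33.26 MHz, 39.4 MHz, 57.48 MHz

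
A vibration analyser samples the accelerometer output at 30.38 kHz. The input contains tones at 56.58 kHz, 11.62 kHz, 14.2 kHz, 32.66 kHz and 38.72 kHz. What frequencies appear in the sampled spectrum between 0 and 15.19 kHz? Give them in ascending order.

fs/2 = 15.19 kHz.
56.58 kHz mod fs = 26.2 kHz.
26.2 kHz > fs/2 = 15.19 kHz, folds to fs − 26.2 kHz = 4.18 kHz.
11.62 kHz ≤ fs/2 = 15.19 kHz, passes unchanged.
14.2 kHz ≤ fs/2 = 15.19 kHz, passes unchanged.
32.66 kHz mod fs = 2.28 kHz.
2.28 kHz ≤ fs/2 = 15.19 kHz, appears at 2.28 kHz.
38.72 kHz mod fs = 8.34 kHz.
8.34 kHz ≤ fs/2 = 15.19 kHz, appears at 8.34 kHz.
Distinct values: {2.28 kHz, 4.18 kHz, 8.34 kHz, 11.62 kHz, 14.2 kHz}.

2.28 kHz, 4.18 kHz, 8.34 kHz, 11.62 kHz, 14.2 kHz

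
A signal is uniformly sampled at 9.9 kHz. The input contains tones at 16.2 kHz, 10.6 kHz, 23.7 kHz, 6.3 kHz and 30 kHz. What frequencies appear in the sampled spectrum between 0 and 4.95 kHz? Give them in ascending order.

0.3 kHz, 0.7 kHz, 3.6 kHz, 3.9 kHz

fs/2 = 4.95 kHz.
16.2 kHz mod fs = 6.3 kHz.
6.3 kHz > fs/2 = 4.95 kHz, folds to fs − 6.3 kHz = 3.6 kHz.
10.6 kHz mod fs = 0.7 kHz.
0.7 kHz ≤ fs/2 = 4.95 kHz, appears at 0.7 kHz.
23.7 kHz mod fs = 3.9 kHz.
3.9 kHz ≤ fs/2 = 4.95 kHz, appears at 3.9 kHz.
6.3 kHz > fs/2 = 4.95 kHz, folds to fs − 6.3 kHz = 3.6 kHz.
30 kHz mod fs = 0.3 kHz.
0.3 kHz ≤ fs/2 = 4.95 kHz, appears at 0.3 kHz.
Distinct values: {0.3 kHz, 0.7 kHz, 3.6 kHz, 3.9 kHz}.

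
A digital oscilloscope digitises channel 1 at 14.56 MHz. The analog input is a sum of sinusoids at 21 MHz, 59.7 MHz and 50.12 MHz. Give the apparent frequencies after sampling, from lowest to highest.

fs/2 = 7.28 MHz.
21 MHz mod fs = 6.44 MHz.
6.44 MHz ≤ fs/2 = 7.28 MHz, appears at 6.44 MHz.
59.7 MHz mod fs = 1.46 MHz.
1.46 MHz ≤ fs/2 = 7.28 MHz, appears at 1.46 MHz.
50.12 MHz mod fs = 6.44 MHz.
6.44 MHz ≤ fs/2 = 7.28 MHz, appears at 6.44 MHz.
Distinct values: {1.46 MHz, 6.44 MHz}.

1.46 MHz, 6.44 MHz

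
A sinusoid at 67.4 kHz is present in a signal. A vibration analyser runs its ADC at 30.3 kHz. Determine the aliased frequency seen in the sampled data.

6.8 kHz

67.4 kHz mod fs = 6.8 kHz.
6.8 kHz ≤ fs/2 = 15.15 kHz, appears at 6.8 kHz.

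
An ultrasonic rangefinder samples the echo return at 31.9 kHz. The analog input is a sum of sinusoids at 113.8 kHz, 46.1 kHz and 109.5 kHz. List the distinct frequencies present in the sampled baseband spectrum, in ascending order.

fs/2 = 15.95 kHz.
113.8 kHz mod fs = 18.1 kHz.
18.1 kHz > fs/2 = 15.95 kHz, folds to fs − 18.1 kHz = 13.8 kHz.
46.1 kHz mod fs = 14.2 kHz.
14.2 kHz ≤ fs/2 = 15.95 kHz, appears at 14.2 kHz.
109.5 kHz mod fs = 13.8 kHz.
13.8 kHz ≤ fs/2 = 15.95 kHz, appears at 13.8 kHz.
Distinct values: {13.8 kHz, 14.2 kHz}.

13.8 kHz, 14.2 kHz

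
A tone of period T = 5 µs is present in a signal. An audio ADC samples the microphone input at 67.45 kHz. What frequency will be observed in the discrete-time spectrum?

T = 5 µs → f = 1/T = 200 kHz.
200 kHz mod fs = 65.1 kHz.
65.1 kHz > fs/2 = 33.725 kHz, folds to fs − 65.1 kHz = 2.35 kHz.

2.35 kHz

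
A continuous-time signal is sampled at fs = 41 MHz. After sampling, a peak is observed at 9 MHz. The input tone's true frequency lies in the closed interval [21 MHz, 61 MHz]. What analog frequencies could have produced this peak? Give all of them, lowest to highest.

32 MHz, 50 MHz

Frequencies that alias to 9 MHz are k·fs ± 9 MHz for integer k ≥ 0.
k=0: 9 MHz.
k=1: 32 MHz, 50 MHz.
k=2: 73 MHz, 91 MHz.
Within [21 MHz, 61 MHz]: 32 MHz, 50 MHz.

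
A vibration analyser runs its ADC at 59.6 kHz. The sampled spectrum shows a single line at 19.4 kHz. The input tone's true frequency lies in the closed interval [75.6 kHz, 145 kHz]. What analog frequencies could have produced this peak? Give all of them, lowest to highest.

Frequencies that alias to 19.4 kHz are k·fs ± 19.4 kHz for integer k ≥ 0.
k=0: 19.4 kHz.
k=1: 40.2 kHz, 79 kHz.
k=2: 99.8 kHz, 138.6 kHz.
k=3: 159.4 kHz, 198.2 kHz.
Within [75.6 kHz, 145 kHz]: 79 kHz, 99.8 kHz, 138.6 kHz.

79 kHz, 99.8 kHz, 138.6 kHz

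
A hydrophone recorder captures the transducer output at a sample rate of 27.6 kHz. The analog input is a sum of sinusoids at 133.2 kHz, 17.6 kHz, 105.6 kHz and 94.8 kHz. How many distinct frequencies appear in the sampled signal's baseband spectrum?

3

fs/2 = 13.8 kHz.
133.2 kHz mod fs = 22.8 kHz.
22.8 kHz > fs/2 = 13.8 kHz, folds to fs − 22.8 kHz = 4.8 kHz.
17.6 kHz > fs/2 = 13.8 kHz, folds to fs − 17.6 kHz = 10 kHz.
105.6 kHz mod fs = 22.8 kHz.
22.8 kHz > fs/2 = 13.8 kHz, folds to fs − 22.8 kHz = 4.8 kHz.
94.8 kHz mod fs = 12 kHz.
12 kHz ≤ fs/2 = 13.8 kHz, appears at 12 kHz.
Distinct values: {4.8 kHz, 10 kHz, 12 kHz} → 3.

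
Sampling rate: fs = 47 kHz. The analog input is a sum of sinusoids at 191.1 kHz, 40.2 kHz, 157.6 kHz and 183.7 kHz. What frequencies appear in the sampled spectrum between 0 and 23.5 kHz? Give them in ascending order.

fs/2 = 23.5 kHz.
191.1 kHz mod fs = 3.1 kHz.
3.1 kHz ≤ fs/2 = 23.5 kHz, appears at 3.1 kHz.
40.2 kHz > fs/2 = 23.5 kHz, folds to fs − 40.2 kHz = 6.8 kHz.
157.6 kHz mod fs = 16.6 kHz.
16.6 kHz ≤ fs/2 = 23.5 kHz, appears at 16.6 kHz.
183.7 kHz mod fs = 42.7 kHz.
42.7 kHz > fs/2 = 23.5 kHz, folds to fs − 42.7 kHz = 4.3 kHz.
Distinct values: {3.1 kHz, 4.3 kHz, 6.8 kHz, 16.6 kHz}.

3.1 kHz, 4.3 kHz, 6.8 kHz, 16.6 kHz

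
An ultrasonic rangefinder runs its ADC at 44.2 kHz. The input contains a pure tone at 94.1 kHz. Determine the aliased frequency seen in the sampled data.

5.7 kHz

94.1 kHz mod fs = 5.7 kHz.
5.7 kHz ≤ fs/2 = 22.1 kHz, appears at 5.7 kHz.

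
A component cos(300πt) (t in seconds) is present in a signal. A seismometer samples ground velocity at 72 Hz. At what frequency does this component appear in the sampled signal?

6 Hz

ω = 300π rad/s → f = ω/(2π) = 150 Hz.
150 Hz mod fs = 6 Hz.
6 Hz ≤ fs/2 = 36 Hz, appears at 6 Hz.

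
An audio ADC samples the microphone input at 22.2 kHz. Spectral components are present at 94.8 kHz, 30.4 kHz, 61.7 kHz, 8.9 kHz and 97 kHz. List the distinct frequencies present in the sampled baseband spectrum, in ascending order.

fs/2 = 11.1 kHz.
94.8 kHz mod fs = 6 kHz.
6 kHz ≤ fs/2 = 11.1 kHz, appears at 6 kHz.
30.4 kHz mod fs = 8.2 kHz.
8.2 kHz ≤ fs/2 = 11.1 kHz, appears at 8.2 kHz.
61.7 kHz mod fs = 17.3 kHz.
17.3 kHz > fs/2 = 11.1 kHz, folds to fs − 17.3 kHz = 4.9 kHz.
8.9 kHz ≤ fs/2 = 11.1 kHz, passes unchanged.
97 kHz mod fs = 8.2 kHz.
8.2 kHz ≤ fs/2 = 11.1 kHz, appears at 8.2 kHz.
Distinct values: {4.9 kHz, 6 kHz, 8.2 kHz, 8.9 kHz}.

4.9 kHz, 6 kHz, 8.2 kHz, 8.9 kHz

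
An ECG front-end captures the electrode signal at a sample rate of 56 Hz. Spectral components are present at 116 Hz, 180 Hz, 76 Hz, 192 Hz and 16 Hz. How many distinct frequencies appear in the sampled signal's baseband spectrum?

5

fs/2 = 28 Hz.
116 Hz mod fs = 4 Hz.
4 Hz ≤ fs/2 = 28 Hz, appears at 4 Hz.
180 Hz mod fs = 12 Hz.
12 Hz ≤ fs/2 = 28 Hz, appears at 12 Hz.
76 Hz mod fs = 20 Hz.
20 Hz ≤ fs/2 = 28 Hz, appears at 20 Hz.
192 Hz mod fs = 24 Hz.
24 Hz ≤ fs/2 = 28 Hz, appears at 24 Hz.
16 Hz ≤ fs/2 = 28 Hz, passes unchanged.
Distinct values: {4 Hz, 12 Hz, 16 Hz, 20 Hz, 24 Hz} → 5.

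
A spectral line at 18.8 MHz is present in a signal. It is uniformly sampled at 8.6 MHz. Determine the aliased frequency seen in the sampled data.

1.6 MHz

18.8 MHz mod fs = 1.6 MHz.
1.6 MHz ≤ fs/2 = 4.3 MHz, appears at 1.6 MHz.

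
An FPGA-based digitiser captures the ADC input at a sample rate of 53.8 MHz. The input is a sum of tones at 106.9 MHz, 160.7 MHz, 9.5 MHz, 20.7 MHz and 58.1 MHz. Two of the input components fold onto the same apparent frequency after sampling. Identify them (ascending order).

106.9 MHz, 160.7 MHz

fs/2 = 26.9 MHz.
106.9 MHz mod fs = 53.1 MHz.
53.1 MHz > fs/2 = 26.9 MHz, folds to fs − 53.1 MHz = 0.7 MHz.
160.7 MHz mod fs = 53.1 MHz.
53.1 MHz > fs/2 = 26.9 MHz, folds to fs − 53.1 MHz = 0.7 MHz.
9.5 MHz ≤ fs/2 = 26.9 MHz, passes unchanged.
20.7 MHz ≤ fs/2 = 26.9 MHz, passes unchanged.
58.1 MHz mod fs = 4.3 MHz.
4.3 MHz ≤ fs/2 = 26.9 MHz, appears at 4.3 MHz.
106.9 MHz and 160.7 MHz both map to 0.7 MHz.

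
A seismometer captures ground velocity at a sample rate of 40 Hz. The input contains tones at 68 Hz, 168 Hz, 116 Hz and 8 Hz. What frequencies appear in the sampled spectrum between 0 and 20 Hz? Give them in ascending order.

fs/2 = 20 Hz.
68 Hz mod fs = 28 Hz.
28 Hz > fs/2 = 20 Hz, folds to fs − 28 Hz = 12 Hz.
168 Hz mod fs = 8 Hz.
8 Hz ≤ fs/2 = 20 Hz, appears at 8 Hz.
116 Hz mod fs = 36 Hz.
36 Hz > fs/2 = 20 Hz, folds to fs − 36 Hz = 4 Hz.
8 Hz ≤ fs/2 = 20 Hz, passes unchanged.
Distinct values: {4 Hz, 8 Hz, 12 Hz}.

4 Hz, 8 Hz, 12 Hz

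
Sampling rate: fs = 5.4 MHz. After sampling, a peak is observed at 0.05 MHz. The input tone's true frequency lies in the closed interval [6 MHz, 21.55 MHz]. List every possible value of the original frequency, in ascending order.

Frequencies that alias to 0.05 MHz are k·fs ± 0.05 MHz for integer k ≥ 0.
k=0: 0.05 MHz.
k=1: 5.35 MHz, 5.45 MHz.
k=2: 10.75 MHz, 10.85 MHz.
k=3: 16.15 MHz, 16.25 MHz.
k=4: 21.55 MHz, 21.65 MHz.
k=5: 26.95 MHz, 27.05 MHz.
Within [6 MHz, 21.55 MHz]: 10.75 MHz, 10.85 MHz, 16.15 MHz, 16.25 MHz, 21.55 MHz.

10.75 MHz, 10.85 MHz, 16.15 MHz, 16.25 MHz, 21.55 MHz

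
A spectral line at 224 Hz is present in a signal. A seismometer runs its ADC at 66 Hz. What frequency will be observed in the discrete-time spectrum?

26 Hz

224 Hz mod fs = 26 Hz.
26 Hz ≤ fs/2 = 33 Hz, appears at 26 Hz.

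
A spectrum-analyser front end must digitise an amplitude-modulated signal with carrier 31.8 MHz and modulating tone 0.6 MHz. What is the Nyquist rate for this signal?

AM sidebands sit at fc ± fm = 31.2 MHz and 32.4 MHz.
Highest-frequency component: 32.4 MHz.
Nyquist rate = 2 × 32.4 MHz = 64.8 MHz.

64.8 MHz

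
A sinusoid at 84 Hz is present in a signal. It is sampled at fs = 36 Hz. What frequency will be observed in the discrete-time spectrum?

84 Hz mod fs = 12 Hz.
12 Hz ≤ fs/2 = 18 Hz, appears at 12 Hz.

12 Hz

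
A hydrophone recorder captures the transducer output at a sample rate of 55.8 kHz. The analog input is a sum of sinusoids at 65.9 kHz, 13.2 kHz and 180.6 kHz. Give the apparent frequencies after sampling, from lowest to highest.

10.1 kHz, 13.2 kHz

fs/2 = 27.9 kHz.
65.9 kHz mod fs = 10.1 kHz.
10.1 kHz ≤ fs/2 = 27.9 kHz, appears at 10.1 kHz.
13.2 kHz ≤ fs/2 = 27.9 kHz, passes unchanged.
180.6 kHz mod fs = 13.2 kHz.
13.2 kHz ≤ fs/2 = 27.9 kHz, appears at 13.2 kHz.
Distinct values: {10.1 kHz, 13.2 kHz}.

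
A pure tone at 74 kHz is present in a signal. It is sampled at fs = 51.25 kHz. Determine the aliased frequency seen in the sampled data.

74 kHz mod fs = 22.75 kHz.
22.75 kHz ≤ fs/2 = 25.625 kHz, appears at 22.75 kHz.

22.75 kHz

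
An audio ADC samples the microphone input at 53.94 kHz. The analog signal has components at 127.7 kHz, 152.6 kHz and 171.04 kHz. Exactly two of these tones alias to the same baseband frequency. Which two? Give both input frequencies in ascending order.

152.6 kHz, 171.04 kHz

fs/2 = 26.97 kHz.
127.7 kHz mod fs = 19.82 kHz.
19.82 kHz ≤ fs/2 = 26.97 kHz, appears at 19.82 kHz.
152.6 kHz mod fs = 44.72 kHz.
44.72 kHz > fs/2 = 26.97 kHz, folds to fs − 44.72 kHz = 9.22 kHz.
171.04 kHz mod fs = 9.22 kHz.
9.22 kHz ≤ fs/2 = 26.97 kHz, appears at 9.22 kHz.
152.6 kHz and 171.04 kHz both map to 9.22 kHz.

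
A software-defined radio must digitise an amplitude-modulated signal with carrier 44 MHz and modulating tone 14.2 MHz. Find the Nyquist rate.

AM sidebands sit at fc ± fm = 29.8 MHz and 58.2 MHz.
Highest-frequency component: 58.2 MHz.
Nyquist rate = 2 × 58.2 MHz = 116.4 MHz.

116.4 MHz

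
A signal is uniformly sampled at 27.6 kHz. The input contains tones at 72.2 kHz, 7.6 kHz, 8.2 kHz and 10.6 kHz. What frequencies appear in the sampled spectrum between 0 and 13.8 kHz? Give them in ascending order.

7.6 kHz, 8.2 kHz, 10.6 kHz

fs/2 = 13.8 kHz.
72.2 kHz mod fs = 17 kHz.
17 kHz > fs/2 = 13.8 kHz, folds to fs − 17 kHz = 10.6 kHz.
7.6 kHz ≤ fs/2 = 13.8 kHz, passes unchanged.
8.2 kHz ≤ fs/2 = 13.8 kHz, passes unchanged.
10.6 kHz ≤ fs/2 = 13.8 kHz, passes unchanged.
Distinct values: {7.6 kHz, 8.2 kHz, 10.6 kHz}.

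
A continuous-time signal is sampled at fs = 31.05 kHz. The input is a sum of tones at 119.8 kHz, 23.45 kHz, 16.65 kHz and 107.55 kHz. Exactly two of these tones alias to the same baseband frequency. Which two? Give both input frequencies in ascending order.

fs/2 = 15.525 kHz.
119.8 kHz mod fs = 26.65 kHz.
26.65 kHz > fs/2 = 15.525 kHz, folds to fs − 26.65 kHz = 4.4 kHz.
23.45 kHz > fs/2 = 15.525 kHz, folds to fs − 23.45 kHz = 7.6 kHz.
16.65 kHz > fs/2 = 15.525 kHz, folds to fs − 16.65 kHz = 14.4 kHz.
107.55 kHz mod fs = 14.4 kHz.
14.4 kHz ≤ fs/2 = 15.525 kHz, appears at 14.4 kHz.
16.65 kHz and 107.55 kHz both map to 14.4 kHz.

16.65 kHz, 107.55 kHz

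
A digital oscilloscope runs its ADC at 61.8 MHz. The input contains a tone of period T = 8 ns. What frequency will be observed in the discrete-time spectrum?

T = 8 ns → f = 1/T = 125 MHz.
125 MHz mod fs = 1.4 MHz.
1.4 MHz ≤ fs/2 = 30.9 MHz, appears at 1.4 MHz.

1.4 MHz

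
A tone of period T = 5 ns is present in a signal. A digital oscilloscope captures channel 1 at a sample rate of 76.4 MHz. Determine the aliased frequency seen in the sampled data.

29.2 MHz

T = 5 ns → f = 1/T = 200 MHz.
200 MHz mod fs = 47.2 MHz.
47.2 MHz > fs/2 = 38.2 MHz, folds to fs − 47.2 MHz = 29.2 MHz.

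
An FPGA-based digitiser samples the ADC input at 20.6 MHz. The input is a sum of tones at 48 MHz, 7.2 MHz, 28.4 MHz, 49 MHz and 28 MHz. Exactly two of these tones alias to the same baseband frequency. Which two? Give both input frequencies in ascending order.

fs/2 = 10.3 MHz.
48 MHz mod fs = 6.8 MHz.
6.8 MHz ≤ fs/2 = 10.3 MHz, appears at 6.8 MHz.
7.2 MHz ≤ fs/2 = 10.3 MHz, passes unchanged.
28.4 MHz mod fs = 7.8 MHz.
7.8 MHz ≤ fs/2 = 10.3 MHz, appears at 7.8 MHz.
49 MHz mod fs = 7.8 MHz.
7.8 MHz ≤ fs/2 = 10.3 MHz, appears at 7.8 MHz.
28 MHz mod fs = 7.4 MHz.
7.4 MHz ≤ fs/2 = 10.3 MHz, appears at 7.4 MHz.
28.4 MHz and 49 MHz both map to 7.8 MHz.

28.4 MHz, 49 MHz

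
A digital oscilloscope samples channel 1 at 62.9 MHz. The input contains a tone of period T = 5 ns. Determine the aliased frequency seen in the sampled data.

T = 5 ns → f = 1/T = 200 MHz.
200 MHz mod fs = 11.3 MHz.
11.3 MHz ≤ fs/2 = 31.45 MHz, appears at 11.3 MHz.

11.3 MHz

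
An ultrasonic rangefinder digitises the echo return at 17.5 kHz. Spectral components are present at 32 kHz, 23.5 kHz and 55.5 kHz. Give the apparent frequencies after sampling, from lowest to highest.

fs/2 = 8.75 kHz.
32 kHz mod fs = 14.5 kHz.
14.5 kHz > fs/2 = 8.75 kHz, folds to fs − 14.5 kHz = 3 kHz.
23.5 kHz mod fs = 6 kHz.
6 kHz ≤ fs/2 = 8.75 kHz, appears at 6 kHz.
55.5 kHz mod fs = 3 kHz.
3 kHz ≤ fs/2 = 8.75 kHz, appears at 3 kHz.
Distinct values: {3 kHz, 6 kHz}.

3 kHz, 6 kHz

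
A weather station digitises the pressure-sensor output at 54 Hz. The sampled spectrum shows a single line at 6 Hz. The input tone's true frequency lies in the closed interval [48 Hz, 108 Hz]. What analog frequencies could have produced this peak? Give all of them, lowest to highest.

48 Hz, 60 Hz, 102 Hz

Frequencies that alias to 6 Hz are k·fs ± 6 Hz for integer k ≥ 0.
k=0: 6 Hz.
k=1: 48 Hz, 60 Hz.
k=2: 102 Hz, 114 Hz.
k=3: 156 Hz, 168 Hz.
Within [48 Hz, 108 Hz]: 48 Hz, 60 Hz, 102 Hz.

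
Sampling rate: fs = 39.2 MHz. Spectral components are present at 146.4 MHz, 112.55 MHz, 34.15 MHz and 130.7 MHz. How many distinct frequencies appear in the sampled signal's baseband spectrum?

fs/2 = 19.6 MHz.
146.4 MHz mod fs = 28.8 MHz.
28.8 MHz > fs/2 = 19.6 MHz, folds to fs − 28.8 MHz = 10.4 MHz.
112.55 MHz mod fs = 34.15 MHz.
34.15 MHz > fs/2 = 19.6 MHz, folds to fs − 34.15 MHz = 5.05 MHz.
34.15 MHz > fs/2 = 19.6 MHz, folds to fs − 34.15 MHz = 5.05 MHz.
130.7 MHz mod fs = 13.1 MHz.
13.1 MHz ≤ fs/2 = 19.6 MHz, appears at 13.1 MHz.
Distinct values: {5.05 MHz, 10.4 MHz, 13.1 MHz} → 3.

3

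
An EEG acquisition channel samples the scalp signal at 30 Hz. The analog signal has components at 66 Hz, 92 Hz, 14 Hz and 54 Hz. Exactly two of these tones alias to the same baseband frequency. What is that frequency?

fs/2 = 15 Hz.
66 Hz mod fs = 6 Hz.
6 Hz ≤ fs/2 = 15 Hz, appears at 6 Hz.
92 Hz mod fs = 2 Hz.
2 Hz ≤ fs/2 = 15 Hz, appears at 2 Hz.
14 Hz ≤ fs/2 = 15 Hz, passes unchanged.
54 Hz mod fs = 24 Hz.
24 Hz > fs/2 = 15 Hz, folds to fs − 24 Hz = 6 Hz.
54 Hz and 66 Hz both map to 6 Hz.

6 Hz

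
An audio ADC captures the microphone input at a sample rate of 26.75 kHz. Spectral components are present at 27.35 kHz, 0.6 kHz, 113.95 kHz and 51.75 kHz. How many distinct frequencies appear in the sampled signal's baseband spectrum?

fs/2 = 13.375 kHz.
27.35 kHz mod fs = 0.6 kHz.
0.6 kHz ≤ fs/2 = 13.375 kHz, appears at 0.6 kHz.
0.6 kHz ≤ fs/2 = 13.375 kHz, passes unchanged.
113.95 kHz mod fs = 6.95 kHz.
6.95 kHz ≤ fs/2 = 13.375 kHz, appears at 6.95 kHz.
51.75 kHz mod fs = 25 kHz.
25 kHz > fs/2 = 13.375 kHz, folds to fs − 25 kHz = 1.75 kHz.
Distinct values: {0.6 kHz, 1.75 kHz, 6.95 kHz} → 3.

3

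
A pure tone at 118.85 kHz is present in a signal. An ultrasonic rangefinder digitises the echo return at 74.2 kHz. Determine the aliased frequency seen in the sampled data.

29.55 kHz

118.85 kHz mod fs = 44.65 kHz.
44.65 kHz > fs/2 = 37.1 kHz, folds to fs − 44.65 kHz = 29.55 kHz.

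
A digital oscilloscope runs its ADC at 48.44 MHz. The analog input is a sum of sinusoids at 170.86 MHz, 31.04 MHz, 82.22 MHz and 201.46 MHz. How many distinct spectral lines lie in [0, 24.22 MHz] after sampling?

4

fs/2 = 24.22 MHz.
170.86 MHz mod fs = 25.54 MHz.
25.54 MHz > fs/2 = 24.22 MHz, folds to fs − 25.54 MHz = 22.9 MHz.
31.04 MHz > fs/2 = 24.22 MHz, folds to fs − 31.04 MHz = 17.4 MHz.
82.22 MHz mod fs = 33.78 MHz.
33.78 MHz > fs/2 = 24.22 MHz, folds to fs − 33.78 MHz = 14.66 MHz.
201.46 MHz mod fs = 7.7 MHz.
7.7 MHz ≤ fs/2 = 24.22 MHz, appears at 7.7 MHz.
Distinct values: {7.7 MHz, 14.66 MHz, 17.4 MHz, 22.9 MHz} → 4.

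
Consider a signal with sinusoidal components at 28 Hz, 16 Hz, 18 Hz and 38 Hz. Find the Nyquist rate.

76 Hz

Highest-frequency component: 38 Hz.
Nyquist rate = 2 × 38 Hz = 76 Hz.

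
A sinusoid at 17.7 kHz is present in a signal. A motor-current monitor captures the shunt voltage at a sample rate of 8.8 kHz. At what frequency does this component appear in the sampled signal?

0.1 kHz

17.7 kHz mod fs = 0.1 kHz.
0.1 kHz ≤ fs/2 = 4.4 kHz, appears at 0.1 kHz.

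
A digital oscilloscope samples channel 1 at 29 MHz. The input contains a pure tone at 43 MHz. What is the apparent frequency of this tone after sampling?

43 MHz mod fs = 14 MHz.
14 MHz ≤ fs/2 = 14.5 MHz, appears at 14 MHz.

14 MHz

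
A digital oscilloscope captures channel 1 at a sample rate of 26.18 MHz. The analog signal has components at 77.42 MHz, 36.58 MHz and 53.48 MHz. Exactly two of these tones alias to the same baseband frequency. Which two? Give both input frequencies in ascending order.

fs/2 = 13.09 MHz.
77.42 MHz mod fs = 25.06 MHz.
25.06 MHz > fs/2 = 13.09 MHz, folds to fs − 25.06 MHz = 1.12 MHz.
36.58 MHz mod fs = 10.4 MHz.
10.4 MHz ≤ fs/2 = 13.09 MHz, appears at 10.4 MHz.
53.48 MHz mod fs = 1.12 MHz.
1.12 MHz ≤ fs/2 = 13.09 MHz, appears at 1.12 MHz.
53.48 MHz and 77.42 MHz both map to 1.12 MHz.

53.48 MHz, 77.42 MHz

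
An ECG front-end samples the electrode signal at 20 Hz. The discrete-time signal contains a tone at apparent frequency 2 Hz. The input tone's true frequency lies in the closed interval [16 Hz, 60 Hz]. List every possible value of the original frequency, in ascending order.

18 Hz, 22 Hz, 38 Hz, 42 Hz, 58 Hz

Frequencies that alias to 2 Hz are k·fs ± 2 Hz for integer k ≥ 0.
k=0: 2 Hz.
k=1: 18 Hz, 22 Hz.
k=2: 38 Hz, 42 Hz.
k=3: 58 Hz, 62 Hz.
k=4: 78 Hz, 82 Hz.
Within [16 Hz, 60 Hz]: 18 Hz, 22 Hz, 38 Hz, 42 Hz, 58 Hz.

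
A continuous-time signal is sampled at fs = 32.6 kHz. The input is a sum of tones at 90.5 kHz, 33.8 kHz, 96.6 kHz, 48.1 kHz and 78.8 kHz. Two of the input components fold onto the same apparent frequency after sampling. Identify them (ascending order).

fs/2 = 16.3 kHz.
90.5 kHz mod fs = 25.3 kHz.
25.3 kHz > fs/2 = 16.3 kHz, folds to fs − 25.3 kHz = 7.3 kHz.
33.8 kHz mod fs = 1.2 kHz.
1.2 kHz ≤ fs/2 = 16.3 kHz, appears at 1.2 kHz.
96.6 kHz mod fs = 31.4 kHz.
31.4 kHz > fs/2 = 16.3 kHz, folds to fs − 31.4 kHz = 1.2 kHz.
48.1 kHz mod fs = 15.5 kHz.
15.5 kHz ≤ fs/2 = 16.3 kHz, appears at 15.5 kHz.
78.8 kHz mod fs = 13.6 kHz.
13.6 kHz ≤ fs/2 = 16.3 kHz, appears at 13.6 kHz.
33.8 kHz and 96.6 kHz both map to 1.2 kHz.

33.8 kHz, 96.6 kHz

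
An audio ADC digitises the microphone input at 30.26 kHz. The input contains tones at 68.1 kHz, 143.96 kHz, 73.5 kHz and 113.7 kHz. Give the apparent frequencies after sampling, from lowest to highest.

7.34 kHz, 7.58 kHz, 12.98 kHz

fs/2 = 15.13 kHz.
68.1 kHz mod fs = 7.58 kHz.
7.58 kHz ≤ fs/2 = 15.13 kHz, appears at 7.58 kHz.
143.96 kHz mod fs = 22.92 kHz.
22.92 kHz > fs/2 = 15.13 kHz, folds to fs − 22.92 kHz = 7.34 kHz.
73.5 kHz mod fs = 12.98 kHz.
12.98 kHz ≤ fs/2 = 15.13 kHz, appears at 12.98 kHz.
113.7 kHz mod fs = 22.92 kHz.
22.92 kHz > fs/2 = 15.13 kHz, folds to fs − 22.92 kHz = 7.34 kHz.
Distinct values: {7.34 kHz, 7.58 kHz, 12.98 kHz}.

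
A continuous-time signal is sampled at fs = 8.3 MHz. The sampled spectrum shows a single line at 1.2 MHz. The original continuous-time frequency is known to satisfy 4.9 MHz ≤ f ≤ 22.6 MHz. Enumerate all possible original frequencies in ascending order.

Frequencies that alias to 1.2 MHz are k·fs ± 1.2 MHz for integer k ≥ 0.
k=0: 1.2 MHz.
k=1: 7.1 MHz, 9.5 MHz.
k=2: 15.4 MHz, 17.8 MHz.
k=3: 23.7 MHz, 26.1 MHz.
Within [4.9 MHz, 22.6 MHz]: 7.1 MHz, 9.5 MHz, 15.4 MHz, 17.8 MHz.

7.1 MHz, 9.5 MHz, 15.4 MHz, 17.8 MHz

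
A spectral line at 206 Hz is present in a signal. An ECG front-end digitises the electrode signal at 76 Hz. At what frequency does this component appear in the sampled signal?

22 Hz

206 Hz mod fs = 54 Hz.
54 Hz > fs/2 = 38 Hz, folds to fs − 54 Hz = 22 Hz.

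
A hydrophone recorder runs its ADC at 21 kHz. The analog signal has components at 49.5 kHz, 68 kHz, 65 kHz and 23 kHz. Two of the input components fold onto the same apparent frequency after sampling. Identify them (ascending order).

23 kHz, 65 kHz

fs/2 = 10.5 kHz.
49.5 kHz mod fs = 7.5 kHz.
7.5 kHz ≤ fs/2 = 10.5 kHz, appears at 7.5 kHz.
68 kHz mod fs = 5 kHz.
5 kHz ≤ fs/2 = 10.5 kHz, appears at 5 kHz.
65 kHz mod fs = 2 kHz.
2 kHz ≤ fs/2 = 10.5 kHz, appears at 2 kHz.
23 kHz mod fs = 2 kHz.
2 kHz ≤ fs/2 = 10.5 kHz, appears at 2 kHz.
23 kHz and 65 kHz both map to 2 kHz.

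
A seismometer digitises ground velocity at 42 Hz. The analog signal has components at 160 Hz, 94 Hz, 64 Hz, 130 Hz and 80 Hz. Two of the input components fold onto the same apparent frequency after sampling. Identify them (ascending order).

80 Hz, 130 Hz

fs/2 = 21 Hz.
160 Hz mod fs = 34 Hz.
34 Hz > fs/2 = 21 Hz, folds to fs − 34 Hz = 8 Hz.
94 Hz mod fs = 10 Hz.
10 Hz ≤ fs/2 = 21 Hz, appears at 10 Hz.
64 Hz mod fs = 22 Hz.
22 Hz > fs/2 = 21 Hz, folds to fs − 22 Hz = 20 Hz.
130 Hz mod fs = 4 Hz.
4 Hz ≤ fs/2 = 21 Hz, appears at 4 Hz.
80 Hz mod fs = 38 Hz.
38 Hz > fs/2 = 21 Hz, folds to fs − 38 Hz = 4 Hz.
80 Hz and 130 Hz both map to 4 Hz.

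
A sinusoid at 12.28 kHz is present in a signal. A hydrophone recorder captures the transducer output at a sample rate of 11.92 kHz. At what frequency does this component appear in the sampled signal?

12.28 kHz mod fs = 0.36 kHz.
0.36 kHz ≤ fs/2 = 5.96 kHz, appears at 0.36 kHz.

0.36 kHz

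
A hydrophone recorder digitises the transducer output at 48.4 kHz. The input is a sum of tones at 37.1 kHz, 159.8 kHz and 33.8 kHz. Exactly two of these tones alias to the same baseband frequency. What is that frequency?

14.6 kHz

fs/2 = 24.2 kHz.
37.1 kHz > fs/2 = 24.2 kHz, folds to fs − 37.1 kHz = 11.3 kHz.
159.8 kHz mod fs = 14.6 kHz.
14.6 kHz ≤ fs/2 = 24.2 kHz, appears at 14.6 kHz.
33.8 kHz > fs/2 = 24.2 kHz, folds to fs − 33.8 kHz = 14.6 kHz.
33.8 kHz and 159.8 kHz both map to 14.6 kHz.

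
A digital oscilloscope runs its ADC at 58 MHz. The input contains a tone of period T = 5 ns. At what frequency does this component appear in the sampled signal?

26 MHz

T = 5 ns → f = 1/T = 200 MHz.
200 MHz mod fs = 26 MHz.
26 MHz ≤ fs/2 = 29 MHz, appears at 26 MHz.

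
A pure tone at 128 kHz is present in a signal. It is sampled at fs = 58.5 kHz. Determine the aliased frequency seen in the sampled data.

128 kHz mod fs = 11 kHz.
11 kHz ≤ fs/2 = 29.25 kHz, appears at 11 kHz.

11 kHz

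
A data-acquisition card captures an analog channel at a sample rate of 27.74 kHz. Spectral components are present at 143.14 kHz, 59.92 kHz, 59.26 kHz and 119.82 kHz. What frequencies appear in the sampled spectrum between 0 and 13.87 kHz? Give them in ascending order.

3.78 kHz, 4.44 kHz, 8.86 kHz

fs/2 = 13.87 kHz.
143.14 kHz mod fs = 4.44 kHz.
4.44 kHz ≤ fs/2 = 13.87 kHz, appears at 4.44 kHz.
59.92 kHz mod fs = 4.44 kHz.
4.44 kHz ≤ fs/2 = 13.87 kHz, appears at 4.44 kHz.
59.26 kHz mod fs = 3.78 kHz.
3.78 kHz ≤ fs/2 = 13.87 kHz, appears at 3.78 kHz.
119.82 kHz mod fs = 8.86 kHz.
8.86 kHz ≤ fs/2 = 13.87 kHz, appears at 8.86 kHz.
Distinct values: {3.78 kHz, 4.44 kHz, 8.86 kHz}.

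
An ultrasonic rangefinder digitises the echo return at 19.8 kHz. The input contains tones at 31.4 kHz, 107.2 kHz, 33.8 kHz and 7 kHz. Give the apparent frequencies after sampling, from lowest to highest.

5.8 kHz, 7 kHz, 8.2 kHz

fs/2 = 9.9 kHz.
31.4 kHz mod fs = 11.6 kHz.
11.6 kHz > fs/2 = 9.9 kHz, folds to fs − 11.6 kHz = 8.2 kHz.
107.2 kHz mod fs = 8.2 kHz.
8.2 kHz ≤ fs/2 = 9.9 kHz, appears at 8.2 kHz.
33.8 kHz mod fs = 14 kHz.
14 kHz > fs/2 = 9.9 kHz, folds to fs − 14 kHz = 5.8 kHz.
7 kHz ≤ fs/2 = 9.9 kHz, passes unchanged.
Distinct values: {5.8 kHz, 7 kHz, 8.2 kHz}.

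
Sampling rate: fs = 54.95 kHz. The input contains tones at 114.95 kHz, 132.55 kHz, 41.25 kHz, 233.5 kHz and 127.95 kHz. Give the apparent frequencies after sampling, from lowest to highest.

fs/2 = 27.475 kHz.
114.95 kHz mod fs = 5.05 kHz.
5.05 kHz ≤ fs/2 = 27.475 kHz, appears at 5.05 kHz.
132.55 kHz mod fs = 22.65 kHz.
22.65 kHz ≤ fs/2 = 27.475 kHz, appears at 22.65 kHz.
41.25 kHz > fs/2 = 27.475 kHz, folds to fs − 41.25 kHz = 13.7 kHz.
233.5 kHz mod fs = 13.7 kHz.
13.7 kHz ≤ fs/2 = 27.475 kHz, appears at 13.7 kHz.
127.95 kHz mod fs = 18.05 kHz.
18.05 kHz ≤ fs/2 = 27.475 kHz, appears at 18.05 kHz.
Distinct values: {5.05 kHz, 13.7 kHz, 18.05 kHz, 22.65 kHz}.

5.05 kHz, 13.7 kHz, 18.05 kHz, 22.65 kHz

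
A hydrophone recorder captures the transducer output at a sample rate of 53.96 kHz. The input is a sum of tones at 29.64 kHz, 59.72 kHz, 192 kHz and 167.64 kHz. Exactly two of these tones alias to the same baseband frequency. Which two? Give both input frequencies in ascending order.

59.72 kHz, 167.64 kHz

fs/2 = 26.98 kHz.
29.64 kHz > fs/2 = 26.98 kHz, folds to fs − 29.64 kHz = 24.32 kHz.
59.72 kHz mod fs = 5.76 kHz.
5.76 kHz ≤ fs/2 = 26.98 kHz, appears at 5.76 kHz.
192 kHz mod fs = 30.12 kHz.
30.12 kHz > fs/2 = 26.98 kHz, folds to fs − 30.12 kHz = 23.84 kHz.
167.64 kHz mod fs = 5.76 kHz.
5.76 kHz ≤ fs/2 = 26.98 kHz, appears at 5.76 kHz.
59.72 kHz and 167.64 kHz both map to 5.76 kHz.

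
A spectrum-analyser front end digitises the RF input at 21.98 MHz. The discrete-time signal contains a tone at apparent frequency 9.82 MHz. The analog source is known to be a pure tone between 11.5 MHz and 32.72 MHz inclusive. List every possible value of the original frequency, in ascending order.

12.16 MHz, 31.8 MHz

Frequencies that alias to 9.82 MHz are k·fs ± 9.82 MHz for integer k ≥ 0.
k=0: 9.82 MHz.
k=1: 12.16 MHz, 31.8 MHz.
k=2: 34.14 MHz, 53.78 MHz.
Within [11.5 MHz, 32.72 MHz]: 12.16 MHz, 31.8 MHz.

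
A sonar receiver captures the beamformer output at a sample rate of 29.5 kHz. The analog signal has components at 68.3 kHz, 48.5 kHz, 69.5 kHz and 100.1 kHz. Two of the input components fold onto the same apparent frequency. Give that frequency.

fs/2 = 14.75 kHz.
68.3 kHz mod fs = 9.3 kHz.
9.3 kHz ≤ fs/2 = 14.75 kHz, appears at 9.3 kHz.
48.5 kHz mod fs = 19 kHz.
19 kHz > fs/2 = 14.75 kHz, folds to fs − 19 kHz = 10.5 kHz.
69.5 kHz mod fs = 10.5 kHz.
10.5 kHz ≤ fs/2 = 14.75 kHz, appears at 10.5 kHz.
100.1 kHz mod fs = 11.6 kHz.
11.6 kHz ≤ fs/2 = 14.75 kHz, appears at 11.6 kHz.
48.5 kHz and 69.5 kHz both map to 10.5 kHz.

10.5 kHz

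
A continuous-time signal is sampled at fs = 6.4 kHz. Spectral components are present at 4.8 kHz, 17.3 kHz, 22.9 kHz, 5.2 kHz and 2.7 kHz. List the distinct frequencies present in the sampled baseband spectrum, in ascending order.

fs/2 = 3.2 kHz.
4.8 kHz > fs/2 = 3.2 kHz, folds to fs − 4.8 kHz = 1.6 kHz.
17.3 kHz mod fs = 4.5 kHz.
4.5 kHz > fs/2 = 3.2 kHz, folds to fs − 4.5 kHz = 1.9 kHz.
22.9 kHz mod fs = 3.7 kHz.
3.7 kHz > fs/2 = 3.2 kHz, folds to fs − 3.7 kHz = 2.7 kHz.
5.2 kHz > fs/2 = 3.2 kHz, folds to fs − 5.2 kHz = 1.2 kHz.
2.7 kHz ≤ fs/2 = 3.2 kHz, passes unchanged.
Distinct values: {1.2 kHz, 1.6 kHz, 1.9 kHz, 2.7 kHz}.

1.2 kHz, 1.6 kHz, 1.9 kHz, 2.7 kHz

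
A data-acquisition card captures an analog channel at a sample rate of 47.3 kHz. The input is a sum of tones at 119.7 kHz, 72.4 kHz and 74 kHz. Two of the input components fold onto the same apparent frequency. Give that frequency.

fs/2 = 23.65 kHz.
119.7 kHz mod fs = 25.1 kHz.
25.1 kHz > fs/2 = 23.65 kHz, folds to fs − 25.1 kHz = 22.2 kHz.
72.4 kHz mod fs = 25.1 kHz.
25.1 kHz > fs/2 = 23.65 kHz, folds to fs − 25.1 kHz = 22.2 kHz.
74 kHz mod fs = 26.7 kHz.
26.7 kHz > fs/2 = 23.65 kHz, folds to fs − 26.7 kHz = 20.6 kHz.
72.4 kHz and 119.7 kHz both map to 22.2 kHz.

22.2 kHz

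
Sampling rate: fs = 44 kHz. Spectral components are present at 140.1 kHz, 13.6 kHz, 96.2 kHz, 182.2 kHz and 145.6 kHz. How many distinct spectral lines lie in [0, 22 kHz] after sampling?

4

fs/2 = 22 kHz.
140.1 kHz mod fs = 8.1 kHz.
8.1 kHz ≤ fs/2 = 22 kHz, appears at 8.1 kHz.
13.6 kHz ≤ fs/2 = 22 kHz, passes unchanged.
96.2 kHz mod fs = 8.2 kHz.
8.2 kHz ≤ fs/2 = 22 kHz, appears at 8.2 kHz.
182.2 kHz mod fs = 6.2 kHz.
6.2 kHz ≤ fs/2 = 22 kHz, appears at 6.2 kHz.
145.6 kHz mod fs = 13.6 kHz.
13.6 kHz ≤ fs/2 = 22 kHz, appears at 13.6 kHz.
Distinct values: {6.2 kHz, 8.1 kHz, 8.2 kHz, 13.6 kHz} → 4.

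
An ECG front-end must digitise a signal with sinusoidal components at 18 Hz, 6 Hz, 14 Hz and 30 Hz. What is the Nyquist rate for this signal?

60 Hz

Highest-frequency component: 30 Hz.
Nyquist rate = 2 × 30 Hz = 60 Hz.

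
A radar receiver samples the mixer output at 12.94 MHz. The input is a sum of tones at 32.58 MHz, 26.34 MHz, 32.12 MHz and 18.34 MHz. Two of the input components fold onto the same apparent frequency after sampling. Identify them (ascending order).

fs/2 = 6.47 MHz.
32.58 MHz mod fs = 6.7 MHz.
6.7 MHz > fs/2 = 6.47 MHz, folds to fs − 6.7 MHz = 6.24 MHz.
26.34 MHz mod fs = 0.46 MHz.
0.46 MHz ≤ fs/2 = 6.47 MHz, appears at 0.46 MHz.
32.12 MHz mod fs = 6.24 MHz.
6.24 MHz ≤ fs/2 = 6.47 MHz, appears at 6.24 MHz.
18.34 MHz mod fs = 5.4 MHz.
5.4 MHz ≤ fs/2 = 6.47 MHz, appears at 5.4 MHz.
32.12 MHz and 32.58 MHz both map to 6.24 MHz.

32.12 MHz, 32.58 MHz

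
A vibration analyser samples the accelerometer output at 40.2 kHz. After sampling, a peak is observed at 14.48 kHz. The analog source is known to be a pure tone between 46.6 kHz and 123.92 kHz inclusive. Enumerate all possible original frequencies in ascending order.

54.68 kHz, 65.92 kHz, 94.88 kHz, 106.12 kHz

Frequencies that alias to 14.48 kHz are k·fs ± 14.48 kHz for integer k ≥ 0.
k=0: 14.48 kHz.
k=1: 25.72 kHz, 54.68 kHz.
k=2: 65.92 kHz, 94.88 kHz.
k=3: 106.12 kHz, 135.08 kHz.
k=4: 146.32 kHz, 175.28 kHz.
Within [46.6 kHz, 123.92 kHz]: 54.68 kHz, 65.92 kHz, 94.88 kHz, 106.12 kHz.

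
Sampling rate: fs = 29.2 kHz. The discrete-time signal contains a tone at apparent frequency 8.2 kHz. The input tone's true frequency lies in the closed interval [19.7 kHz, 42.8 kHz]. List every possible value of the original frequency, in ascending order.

Frequencies that alias to 8.2 kHz are k·fs ± 8.2 kHz for integer k ≥ 0.
k=0: 8.2 kHz.
k=1: 21 kHz, 37.4 kHz.
k=2: 50.2 kHz, 66.6 kHz.
Within [19.7 kHz, 42.8 kHz]: 21 kHz, 37.4 kHz.

21 kHz, 37.4 kHz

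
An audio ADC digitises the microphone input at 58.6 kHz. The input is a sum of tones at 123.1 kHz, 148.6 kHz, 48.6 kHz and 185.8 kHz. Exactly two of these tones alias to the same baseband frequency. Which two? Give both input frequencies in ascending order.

fs/2 = 29.3 kHz.
123.1 kHz mod fs = 5.9 kHz.
5.9 kHz ≤ fs/2 = 29.3 kHz, appears at 5.9 kHz.
148.6 kHz mod fs = 31.4 kHz.
31.4 kHz > fs/2 = 29.3 kHz, folds to fs − 31.4 kHz = 27.2 kHz.
48.6 kHz > fs/2 = 29.3 kHz, folds to fs − 48.6 kHz = 10 kHz.
185.8 kHz mod fs = 10 kHz.
10 kHz ≤ fs/2 = 29.3 kHz, appears at 10 kHz.
48.6 kHz and 185.8 kHz both map to 10 kHz.

48.6 kHz, 185.8 kHz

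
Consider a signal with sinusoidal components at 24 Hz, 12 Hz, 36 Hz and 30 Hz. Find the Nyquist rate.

72 Hz

Highest-frequency component: 36 Hz.
Nyquist rate = 2 × 36 Hz = 72 Hz.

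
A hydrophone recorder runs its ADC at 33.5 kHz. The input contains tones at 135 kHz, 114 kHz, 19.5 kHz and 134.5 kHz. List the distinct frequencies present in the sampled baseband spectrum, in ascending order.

fs/2 = 16.75 kHz.
135 kHz mod fs = 1 kHz.
1 kHz ≤ fs/2 = 16.75 kHz, appears at 1 kHz.
114 kHz mod fs = 13.5 kHz.
13.5 kHz ≤ fs/2 = 16.75 kHz, appears at 13.5 kHz.
19.5 kHz > fs/2 = 16.75 kHz, folds to fs − 19.5 kHz = 14 kHz.
134.5 kHz mod fs = 0.5 kHz.
0.5 kHz ≤ fs/2 = 16.75 kHz, appears at 0.5 kHz.
Distinct values: {0.5 kHz, 1 kHz, 13.5 kHz, 14 kHz}.

0.5 kHz, 1 kHz, 13.5 kHz, 14 kHz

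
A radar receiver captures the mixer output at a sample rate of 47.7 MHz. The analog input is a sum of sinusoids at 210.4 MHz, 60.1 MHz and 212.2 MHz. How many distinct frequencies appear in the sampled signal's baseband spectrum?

fs/2 = 23.85 MHz.
210.4 MHz mod fs = 19.6 MHz.
19.6 MHz ≤ fs/2 = 23.85 MHz, appears at 19.6 MHz.
60.1 MHz mod fs = 12.4 MHz.
12.4 MHz ≤ fs/2 = 23.85 MHz, appears at 12.4 MHz.
212.2 MHz mod fs = 21.4 MHz.
21.4 MHz ≤ fs/2 = 23.85 MHz, appears at 21.4 MHz.
Distinct values: {12.4 MHz, 19.6 MHz, 21.4 MHz} → 3.

3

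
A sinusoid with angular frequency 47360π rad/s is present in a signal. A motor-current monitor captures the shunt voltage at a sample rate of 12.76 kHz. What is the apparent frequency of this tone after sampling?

ω = 47360π rad/s → f = ω/(2π) = 23680 Hz = 23.68 kHz.
23.68 kHz mod fs = 10.92 kHz.
10.92 kHz > fs/2 = 6.38 kHz, folds to fs − 10.92 kHz = 1.84 kHz.

1.84 kHz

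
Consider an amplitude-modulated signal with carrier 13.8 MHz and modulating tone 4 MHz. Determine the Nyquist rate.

35.6 MHz

AM sidebands sit at fc ± fm = 9.8 MHz and 17.8 MHz.
Highest-frequency component: 17.8 MHz.
Nyquist rate = 2 × 17.8 MHz = 35.6 MHz.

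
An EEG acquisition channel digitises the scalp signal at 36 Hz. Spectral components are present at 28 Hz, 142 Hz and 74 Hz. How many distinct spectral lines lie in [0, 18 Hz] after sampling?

2

fs/2 = 18 Hz.
28 Hz > fs/2 = 18 Hz, folds to fs − 28 Hz = 8 Hz.
142 Hz mod fs = 34 Hz.
34 Hz > fs/2 = 18 Hz, folds to fs − 34 Hz = 2 Hz.
74 Hz mod fs = 2 Hz.
2 Hz ≤ fs/2 = 18 Hz, appears at 2 Hz.
Distinct values: {2 Hz, 8 Hz} → 2.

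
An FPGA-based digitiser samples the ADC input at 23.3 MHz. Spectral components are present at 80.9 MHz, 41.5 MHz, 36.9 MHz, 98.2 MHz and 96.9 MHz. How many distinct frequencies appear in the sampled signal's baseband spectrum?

fs/2 = 11.65 MHz.
80.9 MHz mod fs = 11 MHz.
11 MHz ≤ fs/2 = 11.65 MHz, appears at 11 MHz.
41.5 MHz mod fs = 18.2 MHz.
18.2 MHz > fs/2 = 11.65 MHz, folds to fs − 18.2 MHz = 5.1 MHz.
36.9 MHz mod fs = 13.6 MHz.
13.6 MHz > fs/2 = 11.65 MHz, folds to fs − 13.6 MHz = 9.7 MHz.
98.2 MHz mod fs = 5 MHz.
5 MHz ≤ fs/2 = 11.65 MHz, appears at 5 MHz.
96.9 MHz mod fs = 3.7 MHz.
3.7 MHz ≤ fs/2 = 11.65 MHz, appears at 3.7 MHz.
Distinct values: {3.7 MHz, 5 MHz, 5.1 MHz, 9.7 MHz, 11 MHz} → 5.

5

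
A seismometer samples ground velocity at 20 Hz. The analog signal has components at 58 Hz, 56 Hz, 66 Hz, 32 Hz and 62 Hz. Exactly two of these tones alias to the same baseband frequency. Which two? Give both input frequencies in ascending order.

fs/2 = 10 Hz.
58 Hz mod fs = 18 Hz.
18 Hz > fs/2 = 10 Hz, folds to fs − 18 Hz = 2 Hz.
56 Hz mod fs = 16 Hz.
16 Hz > fs/2 = 10 Hz, folds to fs − 16 Hz = 4 Hz.
66 Hz mod fs = 6 Hz.
6 Hz ≤ fs/2 = 10 Hz, appears at 6 Hz.
32 Hz mod fs = 12 Hz.
12 Hz > fs/2 = 10 Hz, folds to fs − 12 Hz = 8 Hz.
62 Hz mod fs = 2 Hz.
2 Hz ≤ fs/2 = 10 Hz, appears at 2 Hz.
58 Hz and 62 Hz both map to 2 Hz.

58 Hz, 62 Hz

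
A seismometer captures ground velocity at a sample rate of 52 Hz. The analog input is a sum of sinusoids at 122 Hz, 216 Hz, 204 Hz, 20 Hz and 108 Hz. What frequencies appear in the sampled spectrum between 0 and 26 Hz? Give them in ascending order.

4 Hz, 8 Hz, 18 Hz, 20 Hz

fs/2 = 26 Hz.
122 Hz mod fs = 18 Hz.
18 Hz ≤ fs/2 = 26 Hz, appears at 18 Hz.
216 Hz mod fs = 8 Hz.
8 Hz ≤ fs/2 = 26 Hz, appears at 8 Hz.
204 Hz mod fs = 48 Hz.
48 Hz > fs/2 = 26 Hz, folds to fs − 48 Hz = 4 Hz.
20 Hz ≤ fs/2 = 26 Hz, passes unchanged.
108 Hz mod fs = 4 Hz.
4 Hz ≤ fs/2 = 26 Hz, appears at 4 Hz.
Distinct values: {4 Hz, 8 Hz, 18 Hz, 20 Hz}.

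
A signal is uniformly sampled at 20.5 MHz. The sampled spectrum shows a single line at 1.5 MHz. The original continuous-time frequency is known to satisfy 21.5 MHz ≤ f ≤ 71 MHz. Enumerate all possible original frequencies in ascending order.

Frequencies that alias to 1.5 MHz are k·fs ± 1.5 MHz for integer k ≥ 0.
k=0: 1.5 MHz.
k=1: 19 MHz, 22 MHz.
k=2: 39.5 MHz, 42.5 MHz.
k=3: 60 MHz, 63 MHz.
k=4: 80.5 MHz, 83.5 MHz.
Within [21.5 MHz, 71 MHz]: 22 MHz, 39.5 MHz, 42.5 MHz, 60 MHz, 63 MHz.

22 MHz, 39.5 MHz, 42.5 MHz, 60 MHz, 63 MHz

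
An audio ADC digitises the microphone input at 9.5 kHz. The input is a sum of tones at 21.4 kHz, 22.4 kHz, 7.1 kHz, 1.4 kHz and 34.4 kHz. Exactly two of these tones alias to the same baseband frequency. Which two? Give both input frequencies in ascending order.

fs/2 = 4.75 kHz.
21.4 kHz mod fs = 2.4 kHz.
2.4 kHz ≤ fs/2 = 4.75 kHz, appears at 2.4 kHz.
22.4 kHz mod fs = 3.4 kHz.
3.4 kHz ≤ fs/2 = 4.75 kHz, appears at 3.4 kHz.
7.1 kHz > fs/2 = 4.75 kHz, folds to fs − 7.1 kHz = 2.4 kHz.
1.4 kHz ≤ fs/2 = 4.75 kHz, passes unchanged.
34.4 kHz mod fs = 5.9 kHz.
5.9 kHz > fs/2 = 4.75 kHz, folds to fs − 5.9 kHz = 3.6 kHz.
7.1 kHz and 21.4 kHz both map to 2.4 kHz.

7.1 kHz, 21.4 kHz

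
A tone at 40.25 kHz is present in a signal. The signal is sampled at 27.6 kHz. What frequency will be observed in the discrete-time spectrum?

12.65 kHz

40.25 kHz mod fs = 12.65 kHz.
12.65 kHz ≤ fs/2 = 13.8 kHz, appears at 12.65 kHz.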